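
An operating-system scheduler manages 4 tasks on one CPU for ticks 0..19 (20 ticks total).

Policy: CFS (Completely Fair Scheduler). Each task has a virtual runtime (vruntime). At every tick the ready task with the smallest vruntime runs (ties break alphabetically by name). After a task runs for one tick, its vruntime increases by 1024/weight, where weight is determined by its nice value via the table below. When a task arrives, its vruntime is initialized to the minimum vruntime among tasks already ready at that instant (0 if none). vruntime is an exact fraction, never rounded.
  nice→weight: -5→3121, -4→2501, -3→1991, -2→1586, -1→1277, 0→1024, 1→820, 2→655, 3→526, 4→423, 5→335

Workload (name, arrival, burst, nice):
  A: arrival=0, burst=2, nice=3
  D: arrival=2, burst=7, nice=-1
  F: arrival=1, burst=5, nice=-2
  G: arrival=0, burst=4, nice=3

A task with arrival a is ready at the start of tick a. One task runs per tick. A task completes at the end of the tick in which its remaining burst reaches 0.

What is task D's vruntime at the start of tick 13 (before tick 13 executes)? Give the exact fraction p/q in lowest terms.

vruntime(D, start of tick 13) = 4096/1277

t=0: vr[A=0 G=0] → run A
t=1: vr[A=512/263 F=0 G=0] → run F
t=2: vr[A=512/263 D=0 F=512/793 G=0] → run D
t=3: vr[A=512/263 D=1024/1277 F=512/793 G=0] → run G
t=4: vr[A=512/263 D=1024/1277 F=512/793 G=512/263] → run F
t=5: vr[A=512/263 D=1024/1277 F=1024/793 G=512/263] → run D
t=6: vr[A=512/263 D=2048/1277 F=1024/793 G=512/263] → run F
t=7: vr[A=512/263 D=2048/1277 F=1536/793 G=512/263] → run D
t=8: vr[A=512/263 D=3072/1277 F=1536/793 G=512/263] → run F
t=9: vr[A=512/263 D=3072/1277 F=2048/793 G=512/263] → run A
t=10: vr[D=3072/1277 F=2048/793 G=512/263] → run G
t=11: vr[D=3072/1277 F=2048/793 G=1024/263] → run D
t=12: vr[D=4096/1277 F=2048/793 G=1024/263] → run F
t=13: vr[D=4096/1277 G=1024/263] → run D
t=14: vr[D=5120/1277 G=1024/263] → run G
t=15: vr[D=5120/1277 G=1536/263] → run D
t=16: vr[D=6144/1277 G=1536/263] → run D
t=17: vr[G=1536/263] → run G
t=18: (idle)
t=19: (idle)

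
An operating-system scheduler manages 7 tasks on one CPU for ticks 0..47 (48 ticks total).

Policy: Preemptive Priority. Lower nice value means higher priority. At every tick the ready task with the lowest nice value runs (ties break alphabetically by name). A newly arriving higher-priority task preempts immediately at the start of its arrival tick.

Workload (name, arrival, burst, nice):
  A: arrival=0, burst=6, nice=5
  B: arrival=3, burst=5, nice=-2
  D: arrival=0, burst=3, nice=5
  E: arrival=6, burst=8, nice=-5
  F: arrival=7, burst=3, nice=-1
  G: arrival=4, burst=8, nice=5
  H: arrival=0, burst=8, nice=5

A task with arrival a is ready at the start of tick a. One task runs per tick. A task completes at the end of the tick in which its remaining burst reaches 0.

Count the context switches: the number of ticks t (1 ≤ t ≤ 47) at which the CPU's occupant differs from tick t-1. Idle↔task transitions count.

t=0: ready={A,D,H} → run A
t=1: ready={A,D,H} → run A
t=2: ready={A,D,H} → run A
t=3: ready={A,B,D,H} → run B
t=4: ready={A,B,D,G,H} → run B
t=5: ready={A,B,D,G,H} → run B
t=6: ready={A,B,D,E,G,H} → run E
t=7: ready={A,B,D,E,F,G,H} → run E
t=8: ready={A,B,D,E,F,G,H} → run E
t=9: ready={A,B,D,E,F,G,H} → run E
t=10: ready={A,B,D,E,F,G,H} → run E
t=11: ready={A,B,D,E,F,G,H} → run E
t=12: ready={A,B,D,E,F,G,H} → run E
t=13: ready={A,B,D,E,F,G,H} → run E
t=14: ready={A,B,D,F,G,H} → run B
t=15: ready={A,B,D,F,G,H} → run B
t=16: ready={A,D,F,G,H} → run F
t=17: ready={A,D,F,G,H} → run F
t=18: ready={A,D,F,G,H} → run F
t=19: ready={A,D,G,H} → run A
t=20: ready={A,D,G,H} → run A
t=21: ready={A,D,G,H} → run A
t=22: ready={D,G,H} → run D
t=23: ready={D,G,H} → run D
t=24: ready={D,G,H} → run D
t=25: ready={G,H} → run G
t=26: ready={G,H} → run G
t=27: ready={G,H} → run G
t=28: ready={G,H} → run G
t=29: ready={G,H} → run G
t=30: ready={G,H} → run G
t=31: ready={G,H} → run G
t=32: ready={G,H} → run G
t=33: ready={H} → run H
t=34: ready={H} → run H
t=35: ready={H} → run H
t=36: ready={H} → run H
t=37: ready={H} → run H
t=38: ready={H} → run H
t=39: ready={H} → run H
t=40: ready={H} → run H
t=41: (idle)
t=42: (idle)
t=43: (idle)
t=44: (idle)
t=45: (idle)
t=46: (idle)
t=47: (idle)

context switches = 9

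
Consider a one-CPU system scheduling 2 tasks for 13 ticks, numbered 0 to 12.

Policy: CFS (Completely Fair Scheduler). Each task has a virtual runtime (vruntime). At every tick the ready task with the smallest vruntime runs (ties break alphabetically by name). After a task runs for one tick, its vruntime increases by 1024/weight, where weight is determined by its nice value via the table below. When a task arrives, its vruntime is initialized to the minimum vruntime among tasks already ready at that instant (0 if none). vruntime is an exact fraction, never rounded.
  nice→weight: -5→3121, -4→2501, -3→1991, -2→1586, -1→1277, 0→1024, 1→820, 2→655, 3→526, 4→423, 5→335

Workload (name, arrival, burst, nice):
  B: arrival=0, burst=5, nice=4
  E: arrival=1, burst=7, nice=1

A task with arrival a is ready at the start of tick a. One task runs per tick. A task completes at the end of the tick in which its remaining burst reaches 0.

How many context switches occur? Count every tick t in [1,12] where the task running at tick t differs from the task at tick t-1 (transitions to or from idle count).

t=0: vr[B=0] → run B
t=1: vr[B=1024/423 E=1024/423] → run B
t=2: vr[B=2048/423 E=1024/423] → run E
t=3: vr[B=2048/423 E=318208/86715] → run E
t=4: vr[B=2048/423 E=426496/86715] → run B
t=5: vr[B=1024/141 E=426496/86715] → run E
t=6: vr[B=1024/141 E=534784/86715] → run E
t=7: vr[B=1024/141 E=643072/86715] → run B
t=8: vr[B=4096/423 E=643072/86715] → run E
t=9: vr[B=4096/423 E=150272/17343] → run E
t=10: vr[B=4096/423 E=859648/86715] → run B
t=11: vr[E=859648/86715] → run E
t=12: (idle)

context switches = 8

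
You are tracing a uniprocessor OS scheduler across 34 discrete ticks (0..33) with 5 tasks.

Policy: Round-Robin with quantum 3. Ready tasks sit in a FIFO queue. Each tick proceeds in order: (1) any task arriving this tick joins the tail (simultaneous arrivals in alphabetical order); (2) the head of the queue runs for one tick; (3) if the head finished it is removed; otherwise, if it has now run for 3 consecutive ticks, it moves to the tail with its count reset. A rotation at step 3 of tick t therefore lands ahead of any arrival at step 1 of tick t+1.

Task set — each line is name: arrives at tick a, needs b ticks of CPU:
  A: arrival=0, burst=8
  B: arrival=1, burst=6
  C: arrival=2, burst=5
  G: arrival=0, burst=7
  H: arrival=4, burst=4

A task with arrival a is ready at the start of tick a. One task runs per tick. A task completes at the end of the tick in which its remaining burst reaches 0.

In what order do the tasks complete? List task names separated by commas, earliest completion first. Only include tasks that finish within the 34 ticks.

t=0: queue=[A,G] q_used=0 → run A
t=1: queue=[A,G,B] q_used=1 → run A
t=2: queue=[A,G,B,C] q_used=2 → run A
t=3: queue=[G,B,C,A] q_used=0 → run G
t=4: queue=[G,B,C,A,H] q_used=1 → run G
t=5: queue=[G,B,C,A,H] q_used=2 → run G
t=6: queue=[B,C,A,H,G] q_used=0 → run B
t=7: queue=[B,C,A,H,G] q_used=1 → run B
t=8: queue=[B,C,A,H,G] q_used=2 → run B
t=9: queue=[C,A,H,G,B] q_used=0 → run C
t=10: queue=[C,A,H,G,B] q_used=1 → run C
t=11: queue=[C,A,H,G,B] q_used=2 → run C
t=12: queue=[A,H,G,B,C] q_used=0 → run A
t=13: queue=[A,H,G,B,C] q_used=1 → run A
t=14: queue=[A,H,G,B,C] q_used=2 → run A
t=15: queue=[H,G,B,C,A] q_used=0 → run H
t=16: queue=[H,G,B,C,A] q_used=1 → run H
t=17: queue=[H,G,B,C,A] q_used=2 → run H
t=18: queue=[G,B,C,A,H] q_used=0 → run G
t=19: queue=[G,B,C,A,H] q_used=1 → run G
t=20: queue=[G,B,C,A,H] q_used=2 → run G
t=21: queue=[B,C,A,H,G] q_used=0 → run B
t=22: queue=[B,C,A,H,G] q_used=1 → run B
t=23: queue=[B,C,A,H,G] q_used=2 → run B
t=24: queue=[C,A,H,G] q_used=0 → run C
t=25: queue=[C,A,H,G] q_used=1 → run C
t=26: queue=[A,H,G] q_used=0 → run A
t=27: queue=[A,H,G] q_used=1 → run A
t=28: queue=[H,G] q_used=0 → run H
t=29: queue=[G] q_used=0 → run G
t=30: (idle)
t=31: (idle)
t=32: (idle)
t=33: (idle)

completion order = B, C, A, H, G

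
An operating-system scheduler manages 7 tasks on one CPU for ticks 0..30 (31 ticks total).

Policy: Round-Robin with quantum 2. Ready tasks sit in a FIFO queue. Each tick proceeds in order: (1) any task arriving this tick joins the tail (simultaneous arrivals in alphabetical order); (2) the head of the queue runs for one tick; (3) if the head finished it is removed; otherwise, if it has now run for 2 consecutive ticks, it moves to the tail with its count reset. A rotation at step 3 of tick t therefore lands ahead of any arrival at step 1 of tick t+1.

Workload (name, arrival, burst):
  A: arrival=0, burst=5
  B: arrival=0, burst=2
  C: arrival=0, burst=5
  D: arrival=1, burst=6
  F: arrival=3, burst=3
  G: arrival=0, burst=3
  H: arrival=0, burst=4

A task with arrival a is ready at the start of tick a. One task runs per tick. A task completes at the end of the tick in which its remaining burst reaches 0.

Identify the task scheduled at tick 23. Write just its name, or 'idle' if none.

running at tick 23 = A

t=0: queue=[A,B,C,G,H] q_used=0 → run A
t=1: queue=[A,B,C,G,H,D] q_used=1 → run A
t=2: queue=[B,C,G,H,D,A] q_used=0 → run B
t=3: queue=[B,C,G,H,D,A,F] q_used=1 → run B
t=4: queue=[C,G,H,D,A,F] q_used=0 → run C
t=5: queue=[C,G,H,D,A,F] q_used=1 → run C
t=6: queue=[G,H,D,A,F,C] q_used=0 → run G
t=7: queue=[G,H,D,A,F,C] q_used=1 → run G
t=8: queue=[H,D,A,F,C,G] q_used=0 → run H
t=9: queue=[H,D,A,F,C,G] q_used=1 → run H
t=10: queue=[D,A,F,C,G,H] q_used=0 → run D
t=11: queue=[D,A,F,C,G,H] q_used=1 → run D
t=12: queue=[A,F,C,G,H,D] q_used=0 → run A
t=13: queue=[A,F,C,G,H,D] q_used=1 → run A
t=14: queue=[F,C,G,H,D,A] q_used=0 → run F
t=15: queue=[F,C,G,H,D,A] q_used=1 → run F
t=16: queue=[C,G,H,D,A,F] q_used=0 → run C
t=17: queue=[C,G,H,D,A,F] q_used=1 → run C
t=18: queue=[G,H,D,A,F,C] q_used=0 → run G
t=19: queue=[H,D,A,F,C] q_used=0 → run H
t=20: queue=[H,D,A,F,C] q_used=1 → run H
t=21: queue=[D,A,F,C] q_used=0 → run D
t=22: queue=[D,A,F,C] q_used=1 → run D
t=23: queue=[A,F,C,D] q_used=0 → run A
t=24: queue=[F,C,D] q_used=0 → run F
t=25: queue=[C,D] q_used=0 → run C
t=26: queue=[D] q_used=0 → run D
t=27: queue=[D] q_used=1 → run D
t=28: (idle)
t=29: (idle)
t=30: (idle)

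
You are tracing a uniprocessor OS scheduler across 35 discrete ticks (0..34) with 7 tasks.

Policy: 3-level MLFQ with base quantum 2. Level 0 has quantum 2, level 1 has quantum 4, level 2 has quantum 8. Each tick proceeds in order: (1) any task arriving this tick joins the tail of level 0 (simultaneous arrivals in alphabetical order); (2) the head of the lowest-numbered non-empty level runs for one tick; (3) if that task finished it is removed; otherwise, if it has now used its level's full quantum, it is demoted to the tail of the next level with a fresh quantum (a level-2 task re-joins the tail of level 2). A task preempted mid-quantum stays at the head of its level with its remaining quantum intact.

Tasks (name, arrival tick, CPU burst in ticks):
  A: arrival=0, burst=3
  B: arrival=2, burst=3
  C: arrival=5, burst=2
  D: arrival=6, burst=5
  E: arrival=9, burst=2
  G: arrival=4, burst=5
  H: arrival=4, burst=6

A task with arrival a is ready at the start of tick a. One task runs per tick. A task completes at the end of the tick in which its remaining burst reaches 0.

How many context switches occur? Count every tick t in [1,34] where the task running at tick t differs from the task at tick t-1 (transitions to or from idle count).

context switches = 12

t=0: L0/L1/L2 = A/-/- → run A
t=1: L0/L1/L2 = A/-/- → run A
t=2: L0/L1/L2 = B/A/- → run B
t=3: L0/L1/L2 = B/A/- → run B
t=4: L0/L1/L2 = GH/AB/- → run G
t=5: L0/L1/L2 = GHC/AB/- → run G
t=6: L0/L1/L2 = HCD/ABG/- → run H
t=7: L0/L1/L2 = HCD/ABG/- → run H
t=8: L0/L1/L2 = CD/ABGH/- → run C
t=9: L0/L1/L2 = CDE/ABGH/- → run C
t=10: L0/L1/L2 = DE/ABGH/- → run D
t=11: L0/L1/L2 = DE/ABGH/- → run D
t=12: L0/L1/L2 = E/ABGHD/- → run E
t=13: L0/L1/L2 = E/ABGHD/- → run E
t=14: L0/L1/L2 = -/ABGHD/- → run A
t=15: L0/L1/L2 = -/BGHD/- → run B
t=16: L0/L1/L2 = -/GHD/- → run G
t=17: L0/L1/L2 = -/GHD/- → run G
t=18: L0/L1/L2 = -/GHD/- → run G
t=19: L0/L1/L2 = -/HD/- → run H
t=20: L0/L1/L2 = -/HD/- → run H
t=21: L0/L1/L2 = -/HD/- → run H
t=22: L0/L1/L2 = -/HD/- → run H
t=23: L0/L1/L2 = -/D/- → run D
t=24: L0/L1/L2 = -/D/- → run D
t=25: L0/L1/L2 = -/D/- → run D
t=26: (idle)
t=27: (idle)
t=28: (idle)
t=29: (idle)
t=30: (idle)
t=31: (idle)
t=32: (idle)
t=33: (idle)
t=34: (idle)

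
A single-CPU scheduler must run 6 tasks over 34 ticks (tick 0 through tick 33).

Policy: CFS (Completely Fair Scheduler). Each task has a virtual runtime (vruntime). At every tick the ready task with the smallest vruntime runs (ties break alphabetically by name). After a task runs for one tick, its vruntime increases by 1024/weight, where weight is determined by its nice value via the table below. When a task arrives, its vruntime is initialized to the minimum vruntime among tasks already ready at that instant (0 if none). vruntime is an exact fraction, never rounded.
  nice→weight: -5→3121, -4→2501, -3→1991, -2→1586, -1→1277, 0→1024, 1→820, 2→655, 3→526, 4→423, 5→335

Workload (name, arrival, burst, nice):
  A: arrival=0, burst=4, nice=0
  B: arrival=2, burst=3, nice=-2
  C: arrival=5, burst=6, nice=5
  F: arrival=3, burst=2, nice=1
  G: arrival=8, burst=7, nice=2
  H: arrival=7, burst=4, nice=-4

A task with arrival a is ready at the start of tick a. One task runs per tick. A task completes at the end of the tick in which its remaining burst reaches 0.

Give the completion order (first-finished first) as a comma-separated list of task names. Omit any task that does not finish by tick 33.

completion order = A, F, B, H, G, C

t=0: vr[A=0] → run A
t=1: vr[A=1] → run A
t=2: vr[A=2 B=2] → run A
t=3: vr[A=3 B=2 F=2] → run B
t=4: vr[A=3 B=2098/793 F=2] → run F
t=5: vr[A=3 B=2098/793 C=2098/793 F=666/205] → run B
t=6: vr[A=3 B=2610/793 C=2098/793 F=666/205] → run C
t=7: vr[A=3 B=2610/793 C=1514862/265655 F=666/205 H=3] → run A
t=8: vr[B=2610/793 C=1514862/265655 F=666/205 G=3 H=3] → run G
t=9: vr[B=2610/793 C=1514862/265655 F=666/205 G=2989/655 H=3] → run H
t=10: vr[B=2610/793 C=1514862/265655 F=666/205 G=2989/655 H=8527/2501] → run F
t=11: vr[B=2610/793 C=1514862/265655 G=2989/655 H=8527/2501] → run B
t=12: vr[C=1514862/265655 G=2989/655 H=8527/2501] → run H
t=13: vr[C=1514862/265655 G=2989/655 H=9551/2501] → run H
t=14: vr[C=1514862/265655 G=2989/655 H=10575/2501] → run H
t=15: vr[C=1514862/265655 G=2989/655] → run G
t=16: vr[C=1514862/265655 G=4013/655] → run C
t=17: vr[C=2326894/265655 G=4013/655] → run G
t=18: vr[C=2326894/265655 G=5037/655] → run G
t=19: vr[C=2326894/265655 G=6061/655] → run C
t=20: vr[C=3138926/265655 G=6061/655] → run G
t=21: vr[C=3138926/265655 G=1417/131] → run G
t=22: vr[C=3138926/265655 G=8109/655] → run C
t=23: vr[C=3950958/265655 G=8109/655] → run G
t=24: vr[C=3950958/265655] → run C
t=25: vr[C=952598/53131] → run C
t=26: (idle)
t=27: (idle)
t=28: (idle)
t=29: (idle)
t=30: (idle)
t=31: (idle)
t=32: (idle)
t=33: (idle)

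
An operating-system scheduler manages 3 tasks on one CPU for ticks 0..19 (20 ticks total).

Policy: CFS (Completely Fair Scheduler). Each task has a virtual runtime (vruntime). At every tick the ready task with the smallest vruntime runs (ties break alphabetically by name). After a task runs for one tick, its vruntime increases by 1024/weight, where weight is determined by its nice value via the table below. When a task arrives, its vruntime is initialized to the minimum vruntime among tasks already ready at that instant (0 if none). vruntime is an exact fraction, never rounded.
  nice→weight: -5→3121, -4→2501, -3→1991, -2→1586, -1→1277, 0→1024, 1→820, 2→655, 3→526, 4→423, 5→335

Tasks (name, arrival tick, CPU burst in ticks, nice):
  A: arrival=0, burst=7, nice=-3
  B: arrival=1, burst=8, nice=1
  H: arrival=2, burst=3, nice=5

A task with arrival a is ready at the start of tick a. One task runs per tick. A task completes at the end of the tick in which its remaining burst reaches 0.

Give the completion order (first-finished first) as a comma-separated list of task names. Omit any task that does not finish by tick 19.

t=0: vr[A=0] → run A
t=1: vr[A=1024/1991 B=1024/1991] → run A
t=2: vr[A=2048/1991 B=1024/1991 H=1024/1991] → run B
t=3: vr[A=2048/1991 B=719616/408155 H=1024/1991] → run H
t=4: vr[A=2048/1991 B=719616/408155 H=2381824/666985] → run A
t=5: vr[A=3072/1991 B=719616/408155 H=2381824/666985] → run A
t=6: vr[A=4096/1991 B=719616/408155 H=2381824/666985] → run B
t=7: vr[A=4096/1991 B=1229312/408155 H=2381824/666985] → run A
t=8: vr[A=5120/1991 B=1229312/408155 H=2381824/666985] → run A
t=9: vr[A=6144/1991 B=1229312/408155 H=2381824/666985] → run B
t=10: vr[A=6144/1991 B=1739008/408155 H=2381824/666985] → run A
t=11: vr[B=1739008/408155 H=2381824/666985] → run H
t=12: vr[B=1739008/408155 H=4420608/666985] → run B
t=13: vr[B=2248704/408155 H=4420608/666985] → run B
t=14: vr[B=551680/81631 H=4420608/666985] → run H
t=15: vr[B=551680/81631] → run B
t=16: vr[B=3268096/408155] → run B
t=17: vr[B=3777792/408155] → run B
t=18: (idle)
t=19: (idle)

completion order = A, H, B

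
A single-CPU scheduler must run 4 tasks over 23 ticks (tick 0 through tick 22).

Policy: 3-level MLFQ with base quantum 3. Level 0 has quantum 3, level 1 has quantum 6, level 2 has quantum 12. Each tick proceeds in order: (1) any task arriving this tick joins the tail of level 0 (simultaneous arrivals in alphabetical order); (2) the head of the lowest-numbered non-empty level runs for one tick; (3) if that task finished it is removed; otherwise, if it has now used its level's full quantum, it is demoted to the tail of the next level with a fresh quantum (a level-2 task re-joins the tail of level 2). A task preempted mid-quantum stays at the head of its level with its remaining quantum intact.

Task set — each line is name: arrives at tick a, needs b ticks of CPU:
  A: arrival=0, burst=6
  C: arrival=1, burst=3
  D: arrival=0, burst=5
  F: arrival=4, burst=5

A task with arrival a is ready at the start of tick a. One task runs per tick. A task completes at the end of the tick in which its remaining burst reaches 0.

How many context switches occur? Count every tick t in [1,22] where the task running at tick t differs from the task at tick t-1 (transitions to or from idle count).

t=0: L0/L1/L2 = AD/-/- → run A
t=1: L0/L1/L2 = ADC/-/- → run A
t=2: L0/L1/L2 = ADC/-/- → run A
t=3: L0/L1/L2 = DC/A/- → run D
t=4: L0/L1/L2 = DCF/A/- → run D
t=5: L0/L1/L2 = DCF/A/- → run D
t=6: L0/L1/L2 = CF/AD/- → run C
t=7: L0/L1/L2 = CF/AD/- → run C
t=8: L0/L1/L2 = CF/AD/- → run C
t=9: L0/L1/L2 = F/AD/- → run F
t=10: L0/L1/L2 = F/AD/- → run F
t=11: L0/L1/L2 = F/AD/- → run F
t=12: L0/L1/L2 = -/ADF/- → run A
t=13: L0/L1/L2 = -/ADF/- → run A
t=14: L0/L1/L2 = -/ADF/- → run A
t=15: L0/L1/L2 = -/DF/- → run D
t=16: L0/L1/L2 = -/DF/- → run D
t=17: L0/L1/L2 = -/F/- → run F
t=18: L0/L1/L2 = -/F/- → run F
t=19: (idle)
t=20: (idle)
t=21: (idle)
t=22: (idle)

context switches = 7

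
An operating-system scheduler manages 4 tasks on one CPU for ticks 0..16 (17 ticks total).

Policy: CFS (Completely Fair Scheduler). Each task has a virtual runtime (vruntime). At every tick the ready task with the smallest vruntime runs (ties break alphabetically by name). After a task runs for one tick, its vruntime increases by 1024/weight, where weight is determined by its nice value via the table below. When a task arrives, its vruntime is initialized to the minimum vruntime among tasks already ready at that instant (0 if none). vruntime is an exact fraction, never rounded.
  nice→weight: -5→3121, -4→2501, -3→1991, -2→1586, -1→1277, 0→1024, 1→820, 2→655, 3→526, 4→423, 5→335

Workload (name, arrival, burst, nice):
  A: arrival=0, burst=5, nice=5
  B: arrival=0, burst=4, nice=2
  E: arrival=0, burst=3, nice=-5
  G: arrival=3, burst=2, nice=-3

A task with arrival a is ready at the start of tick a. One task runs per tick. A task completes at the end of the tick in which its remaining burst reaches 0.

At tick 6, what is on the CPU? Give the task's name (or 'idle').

t=0: vr[A=0 B=0 E=0] → run A
t=1: vr[A=1024/335 B=0 E=0] → run B
t=2: vr[A=1024/335 B=1024/655 E=0] → run E
t=3: vr[A=1024/335 B=1024/655 E=1024/3121 G=1024/3121] → run E
t=4: vr[A=1024/335 B=1024/655 E=2048/3121 G=1024/3121] → run G
t=5: vr[A=1024/335 B=1024/655 E=2048/3121 G=5234688/6213911] → run E
t=6: vr[A=1024/335 B=1024/655 G=5234688/6213911] → run G
t=7: vr[A=1024/335 B=1024/655] → run B
t=8: vr[A=1024/335 B=2048/655] → run A
t=9: vr[A=2048/335 B=2048/655] → run B
t=10: vr[A=2048/335 B=3072/655] → run B
t=11: vr[A=2048/335] → run A
t=12: vr[A=3072/335] → run A
t=13: vr[A=4096/335] → run A
t=14: (idle)
t=15: (idle)
t=16: (idle)

running at tick 6 = G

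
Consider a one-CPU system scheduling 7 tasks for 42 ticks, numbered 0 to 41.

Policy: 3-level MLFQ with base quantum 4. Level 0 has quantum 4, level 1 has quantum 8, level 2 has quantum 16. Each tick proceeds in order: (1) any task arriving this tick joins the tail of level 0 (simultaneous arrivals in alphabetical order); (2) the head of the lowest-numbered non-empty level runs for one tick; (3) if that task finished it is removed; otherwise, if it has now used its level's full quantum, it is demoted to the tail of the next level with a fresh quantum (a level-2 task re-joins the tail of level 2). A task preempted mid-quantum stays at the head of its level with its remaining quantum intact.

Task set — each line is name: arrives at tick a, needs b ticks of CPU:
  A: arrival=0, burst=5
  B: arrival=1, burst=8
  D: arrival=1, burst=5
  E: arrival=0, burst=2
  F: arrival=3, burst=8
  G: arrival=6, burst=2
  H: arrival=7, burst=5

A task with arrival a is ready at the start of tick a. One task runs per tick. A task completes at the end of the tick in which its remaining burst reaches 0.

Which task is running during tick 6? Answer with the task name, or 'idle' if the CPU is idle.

t=0: L0/L1/L2 = AE/-/- → run A
t=1: L0/L1/L2 = AEBD/-/- → run A
t=2: L0/L1/L2 = AEBD/-/- → run A
t=3: L0/L1/L2 = AEBDF/-/- → run A
t=4: L0/L1/L2 = EBDF/A/- → run E
t=5: L0/L1/L2 = EBDF/A/- → run E
t=6: L0/L1/L2 = BDFG/A/- → run B
t=7: L0/L1/L2 = BDFGH/A/- → run B
t=8: L0/L1/L2 = BDFGH/A/- → run B
t=9: L0/L1/L2 = BDFGH/A/- → run B
t=10: L0/L1/L2 = DFGH/AB/- → run D
t=11: L0/L1/L2 = DFGH/AB/- → run D
t=12: L0/L1/L2 = DFGH/AB/- → run D
t=13: L0/L1/L2 = DFGH/AB/- → run D
t=14: L0/L1/L2 = FGH/ABD/- → run F
t=15: L0/L1/L2 = FGH/ABD/- → run F
t=16: L0/L1/L2 = FGH/ABD/- → run F
t=17: L0/L1/L2 = FGH/ABD/- → run F
t=18: L0/L1/L2 = GH/ABDF/- → run G
t=19: L0/L1/L2 = GH/ABDF/- → run G
t=20: L0/L1/L2 = H/ABDF/- → run H
t=21: L0/L1/L2 = H/ABDF/- → run H
t=22: L0/L1/L2 = H/ABDF/- → run H
t=23: L0/L1/L2 = H/ABDF/- → run H
t=24: L0/L1/L2 = -/ABDFH/- → run A
t=25: L0/L1/L2 = -/BDFH/- → run B
t=26: L0/L1/L2 = -/BDFH/- → run B
t=27: L0/L1/L2 = -/BDFH/- → run B
t=28: L0/L1/L2 = -/BDFH/- → run B
t=29: L0/L1/L2 = -/DFH/- → run D
t=30: L0/L1/L2 = -/FH/- → run F
t=31: L0/L1/L2 = -/FH/- → run F
t=32: L0/L1/L2 = -/FH/- → run F
t=33: L0/L1/L2 = -/FH/- → run F
t=34: L0/L1/L2 = -/H/- → run H
t=35: (idle)
t=36: (idle)
t=37: (idle)
t=38: (idle)
t=39: (idle)
t=40: (idle)
t=41: (idle)

running at tick 6 = B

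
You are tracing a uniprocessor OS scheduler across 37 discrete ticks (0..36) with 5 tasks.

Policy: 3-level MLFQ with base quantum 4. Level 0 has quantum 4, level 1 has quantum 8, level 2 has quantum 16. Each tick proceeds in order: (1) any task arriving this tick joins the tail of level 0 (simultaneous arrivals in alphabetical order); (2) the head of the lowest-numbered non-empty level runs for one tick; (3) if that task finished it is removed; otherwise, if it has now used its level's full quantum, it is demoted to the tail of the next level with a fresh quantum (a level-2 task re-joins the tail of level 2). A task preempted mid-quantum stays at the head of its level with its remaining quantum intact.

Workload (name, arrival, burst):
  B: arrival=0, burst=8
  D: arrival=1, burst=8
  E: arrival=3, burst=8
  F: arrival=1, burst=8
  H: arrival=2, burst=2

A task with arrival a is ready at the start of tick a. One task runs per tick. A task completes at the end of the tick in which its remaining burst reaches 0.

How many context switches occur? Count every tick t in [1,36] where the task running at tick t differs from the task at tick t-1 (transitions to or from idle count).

context switches = 9

t=0: L0/L1/L2 = B/-/- → run B
t=1: L0/L1/L2 = BDF/-/- → run B
t=2: L0/L1/L2 = BDFH/-/- → run B
t=3: L0/L1/L2 = BDFHE/-/- → run B
t=4: L0/L1/L2 = DFHE/B/- → run D
t=5: L0/L1/L2 = DFHE/B/- → run D
t=6: L0/L1/L2 = DFHE/B/- → run D
t=7: L0/L1/L2 = DFHE/B/- → run D
t=8: L0/L1/L2 = FHE/BD/- → run F
t=9: L0/L1/L2 = FHE/BD/- → run F
t=10: L0/L1/L2 = FHE/BD/- → run F
t=11: L0/L1/L2 = FHE/BD/- → run F
t=12: L0/L1/L2 = HE/BDF/- → run H
t=13: L0/L1/L2 = HE/BDF/- → run H
t=14: L0/L1/L2 = E/BDF/- → run E
t=15: L0/L1/L2 = E/BDF/- → run E
t=16: L0/L1/L2 = E/BDF/- → run E
t=17: L0/L1/L2 = E/BDF/- → run E
t=18: L0/L1/L2 = -/BDFE/- → run B
t=19: L0/L1/L2 = -/BDFE/- → run B
t=20: L0/L1/L2 = -/BDFE/- → run B
t=21: L0/L1/L2 = -/BDFE/- → run B
t=22: L0/L1/L2 = -/DFE/- → run D
t=23: L0/L1/L2 = -/DFE/- → run D
t=24: L0/L1/L2 = -/DFE/- → run D
t=25: L0/L1/L2 = -/DFE/- → run D
t=26: L0/L1/L2 = -/FE/- → run F
t=27: L0/L1/L2 = -/FE/- → run F
t=28: L0/L1/L2 = -/FE/- → run F
t=29: L0/L1/L2 = -/FE/- → run F
t=30: L0/L1/L2 = -/E/- → run E
t=31: L0/L1/L2 = -/E/- → run E
t=32: L0/L1/L2 = -/E/- → run E
t=33: L0/L1/L2 = -/E/- → run E
t=34: (idle)
t=35: (idle)
t=36: (idle)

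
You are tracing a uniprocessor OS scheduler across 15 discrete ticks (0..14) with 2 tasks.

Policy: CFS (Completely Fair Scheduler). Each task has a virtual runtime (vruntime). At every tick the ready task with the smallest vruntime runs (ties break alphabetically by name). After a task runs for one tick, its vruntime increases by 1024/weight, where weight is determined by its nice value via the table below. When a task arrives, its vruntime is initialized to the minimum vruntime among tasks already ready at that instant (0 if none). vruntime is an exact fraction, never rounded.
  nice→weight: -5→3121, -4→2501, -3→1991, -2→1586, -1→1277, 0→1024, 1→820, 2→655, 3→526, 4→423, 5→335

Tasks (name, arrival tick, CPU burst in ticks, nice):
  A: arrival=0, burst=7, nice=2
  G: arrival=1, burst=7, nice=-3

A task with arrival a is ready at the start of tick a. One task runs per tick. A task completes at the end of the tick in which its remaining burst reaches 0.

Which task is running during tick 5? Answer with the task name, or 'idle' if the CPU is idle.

t=0: vr[A=0] → run A
t=1: vr[A=1024/655 G=1024/655] → run A
t=2: vr[A=2048/655 G=1024/655] → run G
t=3: vr[A=2048/655 G=2709504/1304105] → run G
t=4: vr[A=2048/655 G=3380224/1304105] → run G
t=5: vr[A=2048/655 G=4050944/1304105] → run G
t=6: vr[A=2048/655 G=4721664/1304105] → run A
t=7: vr[A=3072/655 G=4721664/1304105] → run G
t=8: vr[A=3072/655 G=5392384/1304105] → run G
t=9: vr[A=3072/655 G=6063104/1304105] → run G
t=10: vr[A=3072/655] → run A
t=11: vr[A=4096/655] → run A
t=12: vr[A=1024/131] → run A
t=13: vr[A=6144/655] → run A
t=14: (idle)

running at tick 5 = G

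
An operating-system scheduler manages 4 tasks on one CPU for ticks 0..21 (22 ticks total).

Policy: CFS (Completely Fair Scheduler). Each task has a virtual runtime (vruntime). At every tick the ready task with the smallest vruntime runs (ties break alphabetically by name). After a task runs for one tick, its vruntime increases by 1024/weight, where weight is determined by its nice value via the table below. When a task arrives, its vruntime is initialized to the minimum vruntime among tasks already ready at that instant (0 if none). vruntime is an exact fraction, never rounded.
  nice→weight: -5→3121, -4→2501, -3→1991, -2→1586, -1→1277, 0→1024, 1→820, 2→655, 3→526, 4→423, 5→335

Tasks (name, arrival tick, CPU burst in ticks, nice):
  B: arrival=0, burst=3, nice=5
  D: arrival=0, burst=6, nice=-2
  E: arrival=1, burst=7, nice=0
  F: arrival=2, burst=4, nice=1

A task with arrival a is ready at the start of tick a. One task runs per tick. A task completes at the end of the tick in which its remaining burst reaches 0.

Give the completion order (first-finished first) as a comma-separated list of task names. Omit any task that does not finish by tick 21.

t=0: vr[B=0 D=0] → run B
t=1: vr[B=1024/335 D=0 E=0] → run D
t=2: vr[B=1024/335 D=512/793 E=0 F=0] → run E
t=3: vr[B=1024/335 D=512/793 E=1 F=0] → run F
t=4: vr[B=1024/335 D=512/793 E=1 F=256/205] → run D
t=5: vr[B=1024/335 D=1024/793 E=1 F=256/205] → run E
t=6: vr[B=1024/335 D=1024/793 E=2 F=256/205] → run F
t=7: vr[B=1024/335 D=1024/793 E=2 F=512/205] → run D
t=8: vr[B=1024/335 D=1536/793 E=2 F=512/205] → run D
t=9: vr[B=1024/335 D=2048/793 E=2 F=512/205] → run E
t=10: vr[B=1024/335 D=2048/793 E=3 F=512/205] → run F
t=11: vr[B=1024/335 D=2048/793 E=3 F=768/205] → run D
t=12: vr[B=1024/335 D=2560/793 E=3 F=768/205] → run E
t=13: vr[B=1024/335 D=2560/793 E=4 F=768/205] → run B
t=14: vr[B=2048/335 D=2560/793 E=4 F=768/205] → run D
t=15: vr[B=2048/335 E=4 F=768/205] → run F
t=16: vr[B=2048/335 E=4] → run E
t=17: vr[B=2048/335 E=5] → run E
t=18: vr[B=2048/335 E=6] → run E
t=19: vr[B=2048/335] → run B
t=20: (idle)
t=21: (idle)

completion order = D, F, E, B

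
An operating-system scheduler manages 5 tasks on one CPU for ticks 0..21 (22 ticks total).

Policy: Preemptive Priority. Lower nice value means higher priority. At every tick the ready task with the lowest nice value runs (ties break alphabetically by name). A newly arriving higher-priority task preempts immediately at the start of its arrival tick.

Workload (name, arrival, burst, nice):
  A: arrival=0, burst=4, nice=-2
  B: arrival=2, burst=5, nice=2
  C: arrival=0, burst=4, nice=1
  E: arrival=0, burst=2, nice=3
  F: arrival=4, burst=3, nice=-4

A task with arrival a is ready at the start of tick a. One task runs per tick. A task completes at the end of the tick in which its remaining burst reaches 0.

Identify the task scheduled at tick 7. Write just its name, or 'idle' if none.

t=0: ready={A,C,E} → run A
t=1: ready={A,C,E} → run A
t=2: ready={A,B,C,E} → run A
t=3: ready={A,B,C,E} → run A
t=4: ready={B,C,E,F} → run F
t=5: ready={B,C,E,F} → run F
t=6: ready={B,C,E,F} → run F
t=7: ready={B,C,E} → run C
t=8: ready={B,C,E} → run C
t=9: ready={B,C,E} → run C
t=10: ready={B,C,E} → run C
t=11: ready={B,E} → run B
t=12: ready={B,E} → run B
t=13: ready={B,E} → run B
t=14: ready={B,E} → run B
t=15: ready={B,E} → run B
t=16: ready={E} → run E
t=17: ready={E} → run E
t=18: (idle)
t=19: (idle)
t=20: (idle)
t=21: (idle)

running at tick 7 = C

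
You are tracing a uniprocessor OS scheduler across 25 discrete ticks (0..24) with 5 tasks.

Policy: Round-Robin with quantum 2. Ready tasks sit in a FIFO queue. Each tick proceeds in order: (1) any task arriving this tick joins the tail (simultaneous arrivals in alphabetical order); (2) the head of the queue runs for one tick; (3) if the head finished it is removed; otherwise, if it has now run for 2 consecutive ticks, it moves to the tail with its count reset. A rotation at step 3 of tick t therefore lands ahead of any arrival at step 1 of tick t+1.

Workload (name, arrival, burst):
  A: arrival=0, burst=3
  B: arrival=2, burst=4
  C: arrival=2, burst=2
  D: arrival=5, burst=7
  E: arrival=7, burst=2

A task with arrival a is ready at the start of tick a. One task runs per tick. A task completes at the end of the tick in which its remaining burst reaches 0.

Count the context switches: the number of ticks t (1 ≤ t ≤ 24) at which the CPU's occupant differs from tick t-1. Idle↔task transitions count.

t=0: queue=[A] q_used=0 → run A
t=1: queue=[A] q_used=1 → run A
t=2: queue=[A,B,C] q_used=0 → run A
t=3: queue=[B,C] q_used=0 → run B
t=4: queue=[B,C] q_used=1 → run B
t=5: queue=[C,B,D] q_used=0 → run C
t=6: queue=[C,B,D] q_used=1 → run C
t=7: queue=[B,D,E] q_used=0 → run B
t=8: queue=[B,D,E] q_used=1 → run B
t=9: queue=[D,E] q_used=0 → run D
t=10: queue=[D,E] q_used=1 → run D
t=11: queue=[E,D] q_used=0 → run E
t=12: queue=[E,D] q_used=1 → run E
t=13: queue=[D] q_used=0 → run D
t=14: queue=[D] q_used=1 → run D
t=15: queue=[D] q_used=0 → run D
t=16: queue=[D] q_used=1 → run D
t=17: queue=[D] q_used=0 → run D
t=18: (idle)
t=19: (idle)
t=20: (idle)
t=21: (idle)
t=22: (idle)
t=23: (idle)
t=24: (idle)

context switches = 7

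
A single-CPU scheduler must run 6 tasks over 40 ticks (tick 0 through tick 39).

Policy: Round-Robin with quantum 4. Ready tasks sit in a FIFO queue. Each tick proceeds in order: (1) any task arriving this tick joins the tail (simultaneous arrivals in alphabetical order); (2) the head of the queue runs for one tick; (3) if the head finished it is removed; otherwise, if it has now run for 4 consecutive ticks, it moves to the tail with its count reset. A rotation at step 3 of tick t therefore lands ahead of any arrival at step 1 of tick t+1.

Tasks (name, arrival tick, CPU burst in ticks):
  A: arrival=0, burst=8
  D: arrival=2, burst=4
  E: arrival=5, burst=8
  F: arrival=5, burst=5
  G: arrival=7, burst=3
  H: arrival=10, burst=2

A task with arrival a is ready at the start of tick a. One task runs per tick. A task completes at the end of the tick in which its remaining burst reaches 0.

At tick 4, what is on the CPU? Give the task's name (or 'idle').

t=0: queue=[A] q_used=0 → run A
t=1: queue=[A] q_used=1 → run A
t=2: queue=[A,D] q_used=2 → run A
t=3: queue=[A,D] q_used=3 → run A
t=4: queue=[D,A] q_used=0 → run D
t=5: queue=[D,A,E,F] q_used=1 → run D
t=6: queue=[D,A,E,F] q_used=2 → run D
t=7: queue=[D,A,E,F,G] q_used=3 → run D
t=8: queue=[A,E,F,G] q_used=0 → run A
t=9: queue=[A,E,F,G] q_used=1 → run A
t=10: queue=[A,E,F,G,H] q_used=2 → run A
t=11: queue=[A,E,F,G,H] q_used=3 → run A
t=12: queue=[E,F,G,H] q_used=0 → run E
t=13: queue=[E,F,G,H] q_used=1 → run E
t=14: queue=[E,F,G,H] q_used=2 → run E
t=15: queue=[E,F,G,H] q_used=3 → run E
t=16: queue=[F,G,H,E] q_used=0 → run F
t=17: queue=[F,G,H,E] q_used=1 → run F
t=18: queue=[F,G,H,E] q_used=2 → run F
t=19: queue=[F,G,H,E] q_used=3 → run F
t=20: queue=[G,H,E,F] q_used=0 → run G
t=21: queue=[G,H,E,F] q_used=1 → run G
t=22: queue=[G,H,E,F] q_used=2 → run G
t=23: queue=[H,E,F] q_used=0 → run H
t=24: queue=[H,E,F] q_used=1 → run H
t=25: queue=[E,F] q_used=0 → run E
t=26: queue=[E,F] q_used=1 → run E
t=27: queue=[E,F] q_used=2 → run E
t=28: queue=[E,F] q_used=3 → run E
t=29: queue=[F] q_used=0 → run F
t=30: (idle)
t=31: (idle)
t=32: (idle)
t=33: (idle)
t=34: (idle)
t=35: (idle)
t=36: (idle)
t=37: (idle)
t=38: (idle)
t=39: (idle)

running at tick 4 = D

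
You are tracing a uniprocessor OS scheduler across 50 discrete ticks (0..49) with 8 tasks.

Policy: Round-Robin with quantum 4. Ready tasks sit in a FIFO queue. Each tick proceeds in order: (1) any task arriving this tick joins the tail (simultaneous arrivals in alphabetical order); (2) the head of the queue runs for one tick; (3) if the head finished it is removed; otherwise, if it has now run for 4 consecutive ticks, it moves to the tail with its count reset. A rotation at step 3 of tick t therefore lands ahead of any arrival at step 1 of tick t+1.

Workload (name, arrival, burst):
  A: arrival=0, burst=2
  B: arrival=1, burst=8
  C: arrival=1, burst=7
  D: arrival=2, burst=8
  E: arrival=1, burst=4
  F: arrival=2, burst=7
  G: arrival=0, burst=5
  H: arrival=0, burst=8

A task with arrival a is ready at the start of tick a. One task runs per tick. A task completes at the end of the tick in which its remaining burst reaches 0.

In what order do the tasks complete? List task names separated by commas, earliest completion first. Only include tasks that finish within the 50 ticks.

completion order = A, E, G, H, B, C, D, F

t=0: queue=[A,G,H] q_used=0 → run A
t=1: queue=[A,G,H,B,C,E] q_used=1 → run A
t=2: queue=[G,H,B,C,E,D,F] q_used=0 → run G
t=3: queue=[G,H,B,C,E,D,F] q_used=1 → run G
t=4: queue=[G,H,B,C,E,D,F] q_used=2 → run G
t=5: queue=[G,H,B,C,E,D,F] q_used=3 → run G
t=6: queue=[H,B,C,E,D,F,G] q_used=0 → run H
t=7: queue=[H,B,C,E,D,F,G] q_used=1 → run H
t=8: queue=[H,B,C,E,D,F,G] q_used=2 → run H
t=9: queue=[H,B,C,E,D,F,G] q_used=3 → run H
t=10: queue=[B,C,E,D,F,G,H] q_used=0 → run B
t=11: queue=[B,C,E,D,F,G,H] q_used=1 → run B
t=12: queue=[B,C,E,D,F,G,H] q_used=2 → run B
t=13: queue=[B,C,E,D,F,G,H] q_used=3 → run B
t=14: queue=[C,E,D,F,G,H,B] q_used=0 → run C
t=15: queue=[C,E,D,F,G,H,B] q_used=1 → run C
t=16: queue=[C,E,D,F,G,H,B] q_used=2 → run C
t=17: queue=[C,E,D,F,G,H,B] q_used=3 → run C
t=18: queue=[E,D,F,G,H,B,C] q_used=0 → run E
t=19: queue=[E,D,F,G,H,B,C] q_used=1 → run E
t=20: queue=[E,D,F,G,H,B,C] q_used=2 → run E
t=21: queue=[E,D,F,G,H,B,C] q_used=3 → run E
t=22: queue=[D,F,G,H,B,C] q_used=0 → run D
t=23: queue=[D,F,G,H,B,C] q_used=1 → run D
t=24: queue=[D,F,G,H,B,C] q_used=2 → run D
t=25: queue=[D,F,G,H,B,C] q_used=3 → run D
t=26: queue=[F,G,H,B,C,D] q_used=0 → run F
t=27: queue=[F,G,H,B,C,D] q_used=1 → run F
t=28: queue=[F,G,H,B,C,D] q_used=2 → run F
t=29: queue=[F,G,H,B,C,D] q_used=3 → run F
t=30: queue=[G,H,B,C,D,F] q_used=0 → run G
t=31: queue=[H,B,C,D,F] q_used=0 → run H
t=32: queue=[H,B,C,D,F] q_used=1 → run H
t=33: queue=[H,B,C,D,F] q_used=2 → run H
t=34: queue=[H,B,C,D,F] q_used=3 → run H
t=35: queue=[B,C,D,F] q_used=0 → run B
t=36: queue=[B,C,D,F] q_used=1 → run B
t=37: queue=[B,C,D,F] q_used=2 → run B
t=38: queue=[B,C,D,F] q_used=3 → run B
t=39: queue=[C,D,F] q_used=0 → run C
t=40: queue=[C,D,F] q_used=1 → run C
t=41: queue=[C,D,F] q_used=2 → run C
t=42: queue=[D,F] q_used=0 → run D
t=43: queue=[D,F] q_used=1 → run D
t=44: queue=[D,F] q_used=2 → run D
t=45: queue=[D,F] q_used=3 → run D
t=46: queue=[F] q_used=0 → run F
t=47: queue=[F] q_used=1 → run F
t=48: queue=[F] q_used=2 → run F
t=49: (idle)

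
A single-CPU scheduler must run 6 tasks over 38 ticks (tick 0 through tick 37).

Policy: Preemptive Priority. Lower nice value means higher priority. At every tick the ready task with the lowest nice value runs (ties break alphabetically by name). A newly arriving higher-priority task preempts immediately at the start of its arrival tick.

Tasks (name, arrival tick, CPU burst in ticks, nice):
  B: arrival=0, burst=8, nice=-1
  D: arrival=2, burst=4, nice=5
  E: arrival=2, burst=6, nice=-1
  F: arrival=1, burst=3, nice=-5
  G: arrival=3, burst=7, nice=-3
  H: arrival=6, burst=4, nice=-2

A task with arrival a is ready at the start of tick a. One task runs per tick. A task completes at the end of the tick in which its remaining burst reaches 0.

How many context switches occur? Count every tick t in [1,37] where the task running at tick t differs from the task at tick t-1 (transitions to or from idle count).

context switches = 7

t=0: ready={B} → run B
t=1: ready={B,F} → run F
t=2: ready={B,D,E,F} → run F
t=3: ready={B,D,E,F,G} → run F
t=4: ready={B,D,E,G} → run G
t=5: ready={B,D,E,G} → run G
t=6: ready={B,D,E,G,H} → run G
t=7: ready={B,D,E,G,H} → run G
t=8: ready={B,D,E,G,H} → run G
t=9: ready={B,D,E,G,H} → run G
t=10: ready={B,D,E,G,H} → run G
t=11: ready={B,D,E,H} → run H
t=12: ready={B,D,E,H} → run H
t=13: ready={B,D,E,H} → run H
t=14: ready={B,D,E,H} → run H
t=15: ready={B,D,E} → run B
t=16: ready={B,D,E} → run B
t=17: ready={B,D,E} → run B
t=18: ready={B,D,E} → run B
t=19: ready={B,D,E} → run B
t=20: ready={B,D,E} → run B
t=21: ready={B,D,E} → run B
t=22: ready={D,E} → run E
t=23: ready={D,E} → run E
t=24: ready={D,E} → run E
t=25: ready={D,E} → run E
t=26: ready={D,E} → run E
t=27: ready={D,E} → run E
t=28: ready={D} → run D
t=29: ready={D} → run D
t=30: ready={D} → run D
t=31: ready={D} → run D
t=32: (idle)
t=33: (idle)
t=34: (idle)
t=35: (idle)
t=36: (idle)
t=37: (idle)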